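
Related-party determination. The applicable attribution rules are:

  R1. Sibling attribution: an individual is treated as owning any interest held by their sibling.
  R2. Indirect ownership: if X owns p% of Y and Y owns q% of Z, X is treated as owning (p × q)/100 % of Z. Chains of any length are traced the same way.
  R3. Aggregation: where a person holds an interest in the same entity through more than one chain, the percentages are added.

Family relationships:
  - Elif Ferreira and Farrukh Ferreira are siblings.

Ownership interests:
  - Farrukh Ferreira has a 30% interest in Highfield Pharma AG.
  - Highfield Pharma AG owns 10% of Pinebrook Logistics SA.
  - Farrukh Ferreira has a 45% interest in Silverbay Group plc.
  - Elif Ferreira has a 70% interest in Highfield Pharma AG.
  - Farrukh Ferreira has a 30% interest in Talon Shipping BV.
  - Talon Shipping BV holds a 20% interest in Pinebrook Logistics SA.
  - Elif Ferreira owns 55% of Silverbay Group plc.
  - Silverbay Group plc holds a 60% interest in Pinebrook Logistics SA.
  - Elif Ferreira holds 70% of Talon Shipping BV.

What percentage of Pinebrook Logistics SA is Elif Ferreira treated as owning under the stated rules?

By sibling attribution (R1), Elif Ferreira is treated as also owning Farrukh Ferreira's interest in Talon Shipping BV, giving 70% + 30% = 100%.
By sibling attribution (R1), Elif Ferreira is treated as also owning Farrukh Ferreira's interest in Silverbay Group plc, giving 55% + 45% = 100%.
By sibling attribution (R1), Elif Ferreira is treated as also owning Farrukh Ferreira's interest in Highfield Pharma AG, giving 70% + 30% = 100%.
Chain via Talon Shipping BV (R2): 100% × 20% = 20% of Pinebrook Logistics SA.
Chain via Silverbay Group plc (R2): 100% × 60% = 60% of Pinebrook Logistics SA.
Chain via Highfield Pharma AG (R2): 100% × 10% = 10% of Pinebrook Logistics SA.
Aggregating (R3): 20% + 60% + 10% = 90%.

90%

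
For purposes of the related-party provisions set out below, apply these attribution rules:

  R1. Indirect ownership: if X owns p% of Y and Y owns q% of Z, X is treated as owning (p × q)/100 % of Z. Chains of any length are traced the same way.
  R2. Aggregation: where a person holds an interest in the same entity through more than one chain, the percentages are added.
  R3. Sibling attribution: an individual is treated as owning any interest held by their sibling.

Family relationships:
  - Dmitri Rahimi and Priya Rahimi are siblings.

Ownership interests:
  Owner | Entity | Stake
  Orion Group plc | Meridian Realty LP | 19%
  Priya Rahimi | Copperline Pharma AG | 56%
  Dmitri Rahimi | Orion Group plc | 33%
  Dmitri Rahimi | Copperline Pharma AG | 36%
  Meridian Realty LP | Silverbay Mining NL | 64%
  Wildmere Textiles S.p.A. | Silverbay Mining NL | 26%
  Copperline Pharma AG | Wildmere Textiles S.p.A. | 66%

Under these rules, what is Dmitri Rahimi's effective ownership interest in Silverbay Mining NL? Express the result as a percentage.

19.8%

By sibling attribution (R3), Dmitri Rahimi is treated as also owning Priya Rahimi's interest in Copperline Pharma AG, giving 36% + 56% = 92%.
Chain via Orion Group plc → Meridian Realty LP (R1): 33% × 19% × 64% = 4.0128% of Silverbay Mining NL.
Chain via Copperline Pharma AG → Wildmere Textiles S.p.A. (R1): 92% × 66% × 26% = 15.7872% of Silverbay Mining NL.
Aggregating (R2): 4.0128% + 15.7872% = 19.8%.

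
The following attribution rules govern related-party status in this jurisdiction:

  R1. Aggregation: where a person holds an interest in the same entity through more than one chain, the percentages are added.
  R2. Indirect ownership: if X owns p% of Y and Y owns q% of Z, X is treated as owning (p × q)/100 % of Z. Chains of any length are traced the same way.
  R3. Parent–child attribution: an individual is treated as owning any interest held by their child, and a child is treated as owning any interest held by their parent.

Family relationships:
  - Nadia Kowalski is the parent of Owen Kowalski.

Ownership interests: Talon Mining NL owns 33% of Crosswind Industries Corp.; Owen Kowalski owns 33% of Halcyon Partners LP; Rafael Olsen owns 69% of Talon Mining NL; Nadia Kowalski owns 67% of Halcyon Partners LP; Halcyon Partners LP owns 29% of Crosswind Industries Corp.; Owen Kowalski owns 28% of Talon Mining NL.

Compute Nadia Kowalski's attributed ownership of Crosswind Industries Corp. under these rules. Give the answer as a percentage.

By parent–child attribution (R3), Nadia Kowalski is treated as also owning Owen Kowalski's interest in Halcyon Partners LP, giving 67% + 33% = 100%.
By parent–child attribution (R3), Nadia Kowalski is treated as owning Owen Kowalski's 28% interest in Talon Mining NL.
Chain via Halcyon Partners LP (R2): 100% × 29% = 29% of Crosswind Industries Corp.
Chain via Talon Mining NL (R2): 28% × 33% = 9.24% of Crosswind Industries Corp.
Aggregating (R1): 29% + 9.24% = 38.24%.

38.24%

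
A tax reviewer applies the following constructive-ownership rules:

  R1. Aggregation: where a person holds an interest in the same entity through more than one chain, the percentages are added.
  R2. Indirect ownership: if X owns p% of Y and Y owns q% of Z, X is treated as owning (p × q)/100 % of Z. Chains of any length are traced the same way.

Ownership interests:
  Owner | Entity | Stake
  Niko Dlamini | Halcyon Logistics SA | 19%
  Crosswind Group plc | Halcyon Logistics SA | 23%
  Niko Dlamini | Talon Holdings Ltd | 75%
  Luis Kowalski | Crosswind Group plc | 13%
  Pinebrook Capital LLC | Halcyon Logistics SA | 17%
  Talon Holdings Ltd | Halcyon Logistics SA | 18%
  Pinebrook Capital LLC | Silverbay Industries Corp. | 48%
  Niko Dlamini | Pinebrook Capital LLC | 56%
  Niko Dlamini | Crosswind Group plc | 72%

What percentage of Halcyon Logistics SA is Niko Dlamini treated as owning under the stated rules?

Chain via Talon Holdings Ltd (R2): 75% × 18% = 13.5% of Halcyon Logistics SA.
Chain via Crosswind Group plc (R2): 72% × 23% = 16.56% of Halcyon Logistics SA.
Chain via Pinebrook Capital LLC (R2): 56% × 17% = 9.52% of Halcyon Logistics SA.
Direct interest in Halcyon Logistics SA: 19%.
Aggregating (R1): 13.5% + 16.56% + 9.52% + 19% = 58.58%.

58.58%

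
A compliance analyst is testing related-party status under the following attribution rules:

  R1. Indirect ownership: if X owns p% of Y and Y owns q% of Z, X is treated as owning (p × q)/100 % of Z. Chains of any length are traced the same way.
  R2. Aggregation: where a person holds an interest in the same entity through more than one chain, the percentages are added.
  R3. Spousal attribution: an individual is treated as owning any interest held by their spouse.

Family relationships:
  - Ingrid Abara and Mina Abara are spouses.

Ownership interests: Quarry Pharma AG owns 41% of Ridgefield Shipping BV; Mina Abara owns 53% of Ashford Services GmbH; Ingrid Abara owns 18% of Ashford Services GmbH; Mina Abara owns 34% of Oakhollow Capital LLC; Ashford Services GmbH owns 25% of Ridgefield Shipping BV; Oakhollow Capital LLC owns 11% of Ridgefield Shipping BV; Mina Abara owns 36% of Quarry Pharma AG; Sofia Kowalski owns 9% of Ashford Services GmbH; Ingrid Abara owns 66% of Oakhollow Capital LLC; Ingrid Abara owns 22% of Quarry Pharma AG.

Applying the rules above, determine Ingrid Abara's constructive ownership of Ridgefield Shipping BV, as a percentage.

By spousal attribution (R3), Ingrid Abara is treated as also owning Mina Abara's interest in Oakhollow Capital LLC, giving 66% + 34% = 100%.
By spousal attribution (R3), Ingrid Abara is treated as also owning Mina Abara's interest in Ashford Services GmbH, giving 18% + 53% = 71%.
By spousal attribution (R3), Ingrid Abara is treated as also owning Mina Abara's interest in Quarry Pharma AG, giving 22% + 36% = 58%.
Chain via Oakhollow Capital LLC (R1): 100% × 11% = 11% of Ridgefield Shipping BV.
Chain via Ashford Services GmbH (R1): 71% × 25% = 17.75% of Ridgefield Shipping BV.
Chain via Quarry Pharma AG (R1): 58% × 41% = 23.78% of Ridgefield Shipping BV.
Aggregating (R2): 11% + 17.75% + 23.78% = 52.53%.

52.53%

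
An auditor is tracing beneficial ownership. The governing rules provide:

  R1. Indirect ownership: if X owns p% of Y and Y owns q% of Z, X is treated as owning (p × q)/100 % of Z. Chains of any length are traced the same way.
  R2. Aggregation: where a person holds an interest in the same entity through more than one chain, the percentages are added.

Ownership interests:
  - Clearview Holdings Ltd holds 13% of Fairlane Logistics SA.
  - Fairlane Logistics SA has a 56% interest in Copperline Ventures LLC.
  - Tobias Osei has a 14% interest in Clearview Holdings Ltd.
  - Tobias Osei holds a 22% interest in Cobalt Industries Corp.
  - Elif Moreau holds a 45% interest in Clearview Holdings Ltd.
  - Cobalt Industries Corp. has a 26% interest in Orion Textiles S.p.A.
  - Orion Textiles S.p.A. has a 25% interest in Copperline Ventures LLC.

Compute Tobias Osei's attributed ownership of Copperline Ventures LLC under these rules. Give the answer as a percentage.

Chain via Cobalt Industries Corp. → Orion Textiles S.p.A. (R1): 22% × 26% × 25% = 1.43% of Copperline Ventures LLC.
Chain via Clearview Holdings Ltd → Fairlane Logistics SA (R1): 14% × 13% × 56% = 1.0192% of Copperline Ventures LLC.
Aggregating (R2): 1.43% + 1.0192% = 2.4492%.

2.4492%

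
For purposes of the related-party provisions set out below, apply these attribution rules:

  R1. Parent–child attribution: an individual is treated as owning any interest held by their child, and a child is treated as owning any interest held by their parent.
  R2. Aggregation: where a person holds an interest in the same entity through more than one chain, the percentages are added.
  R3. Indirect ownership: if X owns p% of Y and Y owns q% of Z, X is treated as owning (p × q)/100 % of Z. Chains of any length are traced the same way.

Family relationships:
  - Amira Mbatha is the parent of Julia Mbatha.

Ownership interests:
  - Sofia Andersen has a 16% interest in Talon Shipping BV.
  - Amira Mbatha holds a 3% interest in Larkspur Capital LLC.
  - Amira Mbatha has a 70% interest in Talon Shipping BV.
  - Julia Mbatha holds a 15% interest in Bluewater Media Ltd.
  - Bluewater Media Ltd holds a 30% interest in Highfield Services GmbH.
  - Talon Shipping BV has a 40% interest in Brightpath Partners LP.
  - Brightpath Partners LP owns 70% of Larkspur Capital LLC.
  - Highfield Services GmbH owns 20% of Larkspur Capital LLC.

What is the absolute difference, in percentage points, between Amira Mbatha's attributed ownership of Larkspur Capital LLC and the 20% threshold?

By parent–child attribution (R1), Amira Mbatha is treated as owning Julia Mbatha's 15% interest in Bluewater Media Ltd.
Chain via Talon Shipping BV → Brightpath Partners LP (R3): 70% × 40% × 70% = 19.6% of Larkspur Capital LLC.
Direct interest in Larkspur Capital LLC: 3%.
Chain via Bluewater Media Ltd → Highfield Services GmbH (R3): 15% × 30% × 20% = 0.9% of Larkspur Capital LLC.
Aggregating (R2): 19.6% + 3% + 0.9% = 23.5%.
23.5% exceeds the 20% threshold by 3.5 percentage points.

3.5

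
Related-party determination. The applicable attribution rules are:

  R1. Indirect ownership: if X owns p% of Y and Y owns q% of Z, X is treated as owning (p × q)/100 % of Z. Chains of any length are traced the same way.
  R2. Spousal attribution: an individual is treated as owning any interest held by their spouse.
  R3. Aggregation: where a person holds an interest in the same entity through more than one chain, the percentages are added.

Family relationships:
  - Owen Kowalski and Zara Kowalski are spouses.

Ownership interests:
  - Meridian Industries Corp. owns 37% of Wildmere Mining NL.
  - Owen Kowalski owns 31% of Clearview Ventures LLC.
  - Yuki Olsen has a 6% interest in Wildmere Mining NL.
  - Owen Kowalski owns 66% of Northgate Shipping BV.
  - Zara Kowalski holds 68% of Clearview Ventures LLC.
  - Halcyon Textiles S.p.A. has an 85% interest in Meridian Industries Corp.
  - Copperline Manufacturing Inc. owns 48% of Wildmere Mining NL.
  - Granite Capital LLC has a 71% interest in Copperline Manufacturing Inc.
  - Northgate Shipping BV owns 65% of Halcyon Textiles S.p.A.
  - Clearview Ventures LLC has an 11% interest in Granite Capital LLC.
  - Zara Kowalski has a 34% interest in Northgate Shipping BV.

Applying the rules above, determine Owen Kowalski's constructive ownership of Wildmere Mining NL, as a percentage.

By spousal attribution (R2), Owen Kowalski is treated as also owning Zara Kowalski's interest in Northgate Shipping BV, giving 66% + 34% = 100%.
By spousal attribution (R2), Owen Kowalski is treated as also owning Zara Kowalski's interest in Clearview Ventures LLC, giving 31% + 68% = 99%.
Chain via Northgate Shipping BV → Halcyon Textiles S.p.A. → Meridian Industries Corp. (R1): 100% × 65% × 85% × 37% = 20.4425% of Wildmere Mining NL.
Chain via Clearview Ventures LLC → Granite Capital LLC → Copperline Manufacturing Inc. (R1): 99% × 11% × 71% × 48% = 3.711312% of Wildmere Mining NL.
Aggregating (R3): 20.4425% + 3.711312% = 24.153812%.

24.153812%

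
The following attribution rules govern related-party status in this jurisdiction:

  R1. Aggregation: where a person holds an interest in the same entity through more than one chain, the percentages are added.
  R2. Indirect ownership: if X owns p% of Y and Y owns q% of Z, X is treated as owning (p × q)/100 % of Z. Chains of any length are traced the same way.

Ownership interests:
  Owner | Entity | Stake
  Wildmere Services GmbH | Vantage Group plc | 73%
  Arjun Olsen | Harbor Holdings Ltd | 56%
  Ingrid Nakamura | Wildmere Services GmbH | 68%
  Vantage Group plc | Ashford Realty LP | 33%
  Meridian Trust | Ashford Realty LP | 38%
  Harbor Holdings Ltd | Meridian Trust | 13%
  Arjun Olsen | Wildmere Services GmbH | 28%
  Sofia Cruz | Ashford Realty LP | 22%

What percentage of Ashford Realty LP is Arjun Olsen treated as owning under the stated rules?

9.5116%

Chain via Harbor Holdings Ltd → Meridian Trust (R2): 56% × 13% × 38% = 2.7664% of Ashford Realty LP.
Chain via Wildmere Services GmbH → Vantage Group plc (R2): 28% × 73% × 33% = 6.7452% of Ashford Realty LP.
Aggregating (R1): 2.7664% + 6.7452% = 9.5116%.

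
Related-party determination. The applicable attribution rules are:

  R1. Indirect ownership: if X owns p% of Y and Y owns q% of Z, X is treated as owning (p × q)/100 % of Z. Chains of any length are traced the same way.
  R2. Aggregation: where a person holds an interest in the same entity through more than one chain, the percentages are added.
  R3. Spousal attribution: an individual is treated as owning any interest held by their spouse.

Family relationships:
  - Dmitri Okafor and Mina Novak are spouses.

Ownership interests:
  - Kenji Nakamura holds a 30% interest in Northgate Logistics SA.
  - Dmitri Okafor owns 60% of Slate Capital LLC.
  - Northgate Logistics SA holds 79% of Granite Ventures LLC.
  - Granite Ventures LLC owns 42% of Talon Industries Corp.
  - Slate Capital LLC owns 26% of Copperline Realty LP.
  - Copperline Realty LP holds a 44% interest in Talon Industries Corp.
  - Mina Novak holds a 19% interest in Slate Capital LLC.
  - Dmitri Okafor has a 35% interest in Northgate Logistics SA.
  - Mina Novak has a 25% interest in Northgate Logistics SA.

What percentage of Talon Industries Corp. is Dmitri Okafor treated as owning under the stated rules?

28.9456%

By spousal attribution (R3), Dmitri Okafor is treated as also owning Mina Novak's interest in Northgate Logistics SA, giving 35% + 25% = 60%.
By spousal attribution (R3), Dmitri Okafor is treated as also owning Mina Novak's interest in Slate Capital LLC, giving 60% + 19% = 79%.
Chain via Northgate Logistics SA → Granite Ventures LLC (R1): 60% × 79% × 42% = 19.908% of Talon Industries Corp.
Chain via Slate Capital LLC → Copperline Realty LP (R1): 79% × 26% × 44% = 9.0376% of Talon Industries Corp.
Aggregating (R2): 19.908% + 9.0376% = 28.9456%.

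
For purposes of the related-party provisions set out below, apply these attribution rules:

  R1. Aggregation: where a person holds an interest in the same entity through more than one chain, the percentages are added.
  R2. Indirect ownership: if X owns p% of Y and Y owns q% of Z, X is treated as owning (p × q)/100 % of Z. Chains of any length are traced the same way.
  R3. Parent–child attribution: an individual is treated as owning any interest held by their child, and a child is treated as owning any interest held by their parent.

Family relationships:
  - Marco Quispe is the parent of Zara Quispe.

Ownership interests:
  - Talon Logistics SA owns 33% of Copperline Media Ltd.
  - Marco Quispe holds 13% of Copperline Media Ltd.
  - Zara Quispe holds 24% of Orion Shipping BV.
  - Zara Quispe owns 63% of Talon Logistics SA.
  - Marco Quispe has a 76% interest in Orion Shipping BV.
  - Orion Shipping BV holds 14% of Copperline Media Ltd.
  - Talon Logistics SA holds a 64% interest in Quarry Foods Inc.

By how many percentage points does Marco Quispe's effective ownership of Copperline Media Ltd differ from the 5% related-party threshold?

By parent–child attribution (R3), Marco Quispe is treated as also owning Zara Quispe's interest in Orion Shipping BV, giving 76% + 24% = 100%.
By parent–child attribution (R3), Marco Quispe is treated as owning Zara Quispe's 63% interest in Talon Logistics SA.
Chain via Orion Shipping BV (R2): 100% × 14% = 14% of Copperline Media Ltd.
Direct interest in Copperline Media Ltd: 13%.
Chain via Talon Logistics SA (R2): 63% × 33% = 20.79% of Copperline Media Ltd.
Aggregating (R1): 14% + 13% + 20.79% = 47.79%.
47.79% exceeds the 5% threshold by 42.79 percentage points.

42.79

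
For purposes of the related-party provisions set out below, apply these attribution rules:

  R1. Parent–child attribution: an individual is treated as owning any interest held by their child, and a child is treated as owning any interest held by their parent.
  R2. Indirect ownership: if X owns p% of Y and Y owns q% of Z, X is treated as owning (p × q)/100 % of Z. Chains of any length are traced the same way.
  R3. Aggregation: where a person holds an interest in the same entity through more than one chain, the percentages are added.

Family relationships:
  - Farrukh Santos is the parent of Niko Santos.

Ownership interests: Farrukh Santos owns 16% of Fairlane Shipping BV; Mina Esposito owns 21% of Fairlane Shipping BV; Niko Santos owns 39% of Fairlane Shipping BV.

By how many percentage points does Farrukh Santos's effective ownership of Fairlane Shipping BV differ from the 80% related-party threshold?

By parent–child attribution (R1), Farrukh Santos is treated as also owning Niko Santos's interest in Fairlane Shipping BV, giving 16% + 39% = 55%.
Direct interest in Fairlane Shipping BV: 55%.
55% falls short of the 80% threshold by 25 percentage points.

25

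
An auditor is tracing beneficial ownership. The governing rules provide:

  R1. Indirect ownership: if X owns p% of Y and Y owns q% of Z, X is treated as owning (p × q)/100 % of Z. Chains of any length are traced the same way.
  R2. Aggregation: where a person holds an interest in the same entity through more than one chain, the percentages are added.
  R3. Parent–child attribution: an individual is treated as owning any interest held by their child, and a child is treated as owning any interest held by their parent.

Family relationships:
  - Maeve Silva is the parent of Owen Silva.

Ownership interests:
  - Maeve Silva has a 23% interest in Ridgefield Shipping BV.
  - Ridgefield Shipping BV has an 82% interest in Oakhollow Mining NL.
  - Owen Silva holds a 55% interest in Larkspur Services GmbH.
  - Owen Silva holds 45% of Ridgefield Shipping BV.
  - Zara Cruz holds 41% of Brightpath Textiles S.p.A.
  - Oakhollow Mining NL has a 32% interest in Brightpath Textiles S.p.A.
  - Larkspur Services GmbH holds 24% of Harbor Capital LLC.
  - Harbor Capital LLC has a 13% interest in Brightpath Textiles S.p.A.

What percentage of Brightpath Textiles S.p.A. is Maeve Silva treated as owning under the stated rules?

By parent–child attribution (R3), Maeve Silva is treated as also owning Owen Silva's interest in Ridgefield Shipping BV, giving 23% + 45% = 68%.
By parent–child attribution (R3), Maeve Silva is treated as owning Owen Silva's 55% interest in Larkspur Services GmbH.
Chain via Ridgefield Shipping BV → Oakhollow Mining NL (R1): 68% × 82% × 32% = 17.8432% of Brightpath Textiles S.p.A.
Chain via Larkspur Services GmbH → Harbor Capital LLC (R1): 55% × 24% × 13% = 1.716% of Brightpath Textiles S.p.A.
Aggregating (R2): 17.8432% + 1.716% = 19.5592%.

19.5592%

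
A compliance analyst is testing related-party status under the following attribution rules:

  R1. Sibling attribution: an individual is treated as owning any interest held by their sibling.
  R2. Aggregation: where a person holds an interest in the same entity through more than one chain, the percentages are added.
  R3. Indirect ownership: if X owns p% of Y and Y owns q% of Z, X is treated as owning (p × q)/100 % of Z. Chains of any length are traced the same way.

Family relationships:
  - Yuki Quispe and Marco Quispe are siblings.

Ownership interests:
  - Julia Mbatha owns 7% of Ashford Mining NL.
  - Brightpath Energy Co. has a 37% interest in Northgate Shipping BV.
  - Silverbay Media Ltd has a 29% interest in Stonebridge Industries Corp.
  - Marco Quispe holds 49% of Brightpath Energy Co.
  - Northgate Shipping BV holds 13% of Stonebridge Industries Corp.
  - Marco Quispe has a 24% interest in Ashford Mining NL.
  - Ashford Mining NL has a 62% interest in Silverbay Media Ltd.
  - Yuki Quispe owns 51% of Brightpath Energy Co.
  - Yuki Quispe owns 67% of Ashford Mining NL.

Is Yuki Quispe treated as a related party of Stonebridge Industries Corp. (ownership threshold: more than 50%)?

By sibling attribution (R1), Yuki Quispe is treated as also owning Marco Quispe's interest in Ashford Mining NL, giving 67% + 24% = 91%.
By sibling attribution (R1), Yuki Quispe is treated as also owning Marco Quispe's interest in Brightpath Energy Co, giving 51% + 49% = 100%.
Chain via Ashford Mining NL → Silverbay Media Ltd (R3): 91% × 62% × 29% = 16.3618% of Stonebridge Industries Corp.
Chain via Brightpath Energy Co. → Northgate Shipping BV (R3): 100% × 37% × 13% = 4.81% of Stonebridge Industries Corp.
Aggregating (R2): 16.3618% + 4.81% = 21.1718%.
21.1718% does not exceed the 50% threshold, so Yuki is not a related party to Stonebridge Industries Corp.

No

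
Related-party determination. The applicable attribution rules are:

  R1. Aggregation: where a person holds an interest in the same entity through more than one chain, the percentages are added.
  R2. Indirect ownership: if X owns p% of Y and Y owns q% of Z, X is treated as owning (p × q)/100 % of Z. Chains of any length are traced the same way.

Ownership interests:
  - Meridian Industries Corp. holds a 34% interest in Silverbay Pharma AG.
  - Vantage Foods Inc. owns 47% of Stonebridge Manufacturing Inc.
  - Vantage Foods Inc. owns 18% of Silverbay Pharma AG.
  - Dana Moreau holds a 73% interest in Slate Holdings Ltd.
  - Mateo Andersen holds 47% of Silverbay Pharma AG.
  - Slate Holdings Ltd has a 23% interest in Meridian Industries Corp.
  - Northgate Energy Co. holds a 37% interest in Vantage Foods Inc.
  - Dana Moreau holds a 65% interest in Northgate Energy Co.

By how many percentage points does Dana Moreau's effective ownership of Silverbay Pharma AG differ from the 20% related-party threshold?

Chain via Slate Holdings Ltd → Meridian Industries Corp. (R2): 73% × 23% × 34% = 5.7086% of Silverbay Pharma AG.
Chain via Northgate Energy Co. → Vantage Foods Inc. (R2): 65% × 37% × 18% = 4.329% of Silverbay Pharma AG.
Aggregating (R1): 5.7086% + 4.329% = 10.0376%.
10.0376% falls short of the 20% threshold by 9.9624 percentage points.

9.9624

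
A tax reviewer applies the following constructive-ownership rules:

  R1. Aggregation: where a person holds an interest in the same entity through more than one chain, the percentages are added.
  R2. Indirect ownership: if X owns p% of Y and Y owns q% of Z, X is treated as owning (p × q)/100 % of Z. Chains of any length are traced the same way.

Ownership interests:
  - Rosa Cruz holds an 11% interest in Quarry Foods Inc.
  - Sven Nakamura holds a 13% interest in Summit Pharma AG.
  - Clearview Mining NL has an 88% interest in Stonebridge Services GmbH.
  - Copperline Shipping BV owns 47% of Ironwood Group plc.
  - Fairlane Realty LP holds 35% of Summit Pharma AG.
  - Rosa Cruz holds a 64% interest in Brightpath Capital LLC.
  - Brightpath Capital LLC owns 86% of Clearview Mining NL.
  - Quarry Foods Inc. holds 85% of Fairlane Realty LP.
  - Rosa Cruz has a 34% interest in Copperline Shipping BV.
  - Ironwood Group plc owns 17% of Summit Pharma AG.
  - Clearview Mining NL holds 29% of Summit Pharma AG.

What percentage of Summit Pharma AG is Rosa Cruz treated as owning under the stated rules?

21.9507%

Chain via Copperline Shipping BV → Ironwood Group plc (R2): 34% × 47% × 17% = 2.7166% of Summit Pharma AG.
Chain via Brightpath Capital LLC → Clearview Mining NL (R2): 64% × 86% × 29% = 15.9616% of Summit Pharma AG.
Chain via Quarry Foods Inc. → Fairlane Realty LP (R2): 11% × 85% × 35% = 3.2725% of Summit Pharma AG.
Aggregating (R1): 2.7166% + 15.9616% + 3.2725% = 21.9507%.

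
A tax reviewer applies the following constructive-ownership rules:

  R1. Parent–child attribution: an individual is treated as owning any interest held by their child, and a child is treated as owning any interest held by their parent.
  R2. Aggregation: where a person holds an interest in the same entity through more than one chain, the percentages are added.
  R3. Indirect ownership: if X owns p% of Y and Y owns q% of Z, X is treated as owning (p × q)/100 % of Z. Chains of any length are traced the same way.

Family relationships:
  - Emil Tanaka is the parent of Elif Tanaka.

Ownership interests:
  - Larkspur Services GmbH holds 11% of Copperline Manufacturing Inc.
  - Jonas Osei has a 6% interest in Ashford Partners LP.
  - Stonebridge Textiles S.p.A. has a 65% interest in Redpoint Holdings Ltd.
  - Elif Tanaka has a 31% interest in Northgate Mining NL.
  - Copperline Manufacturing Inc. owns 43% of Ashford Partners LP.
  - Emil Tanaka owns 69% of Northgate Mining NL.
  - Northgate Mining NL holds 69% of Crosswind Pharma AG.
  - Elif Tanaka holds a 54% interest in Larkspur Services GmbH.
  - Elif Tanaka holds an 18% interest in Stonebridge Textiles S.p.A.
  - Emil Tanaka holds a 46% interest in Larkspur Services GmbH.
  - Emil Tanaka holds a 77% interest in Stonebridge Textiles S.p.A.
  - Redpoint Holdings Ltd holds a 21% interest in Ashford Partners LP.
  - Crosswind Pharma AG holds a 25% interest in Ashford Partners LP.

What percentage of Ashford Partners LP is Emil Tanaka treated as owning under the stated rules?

By parent–child attribution (R1), Emil Tanaka is treated as also owning Elif Tanaka's interest in Stonebridge Textiles S.p.A, giving 77% + 18% = 95%.
By parent–child attribution (R1), Emil Tanaka is treated as also owning Elif Tanaka's interest in Larkspur Services GmbH, giving 46% + 54% = 100%.
By parent–child attribution (R1), Emil Tanaka is treated as also owning Elif Tanaka's interest in Northgate Mining NL, giving 69% + 31% = 100%.
Chain via Stonebridge Textiles S.p.A. → Redpoint Holdings Ltd (R3): 95% × 65% × 21% = 12.9675% of Ashford Partners LP.
Chain via Larkspur Services GmbH → Copperline Manufacturing Inc. (R3): 100% × 11% × 43% = 4.73% of Ashford Partners LP.
Chain via Northgate Mining NL → Crosswind Pharma AG (R3): 100% × 69% × 25% = 17.25% of Ashford Partners LP.
Aggregating (R2): 12.9675% + 4.73% + 17.25% = 34.9475%.

34.9475%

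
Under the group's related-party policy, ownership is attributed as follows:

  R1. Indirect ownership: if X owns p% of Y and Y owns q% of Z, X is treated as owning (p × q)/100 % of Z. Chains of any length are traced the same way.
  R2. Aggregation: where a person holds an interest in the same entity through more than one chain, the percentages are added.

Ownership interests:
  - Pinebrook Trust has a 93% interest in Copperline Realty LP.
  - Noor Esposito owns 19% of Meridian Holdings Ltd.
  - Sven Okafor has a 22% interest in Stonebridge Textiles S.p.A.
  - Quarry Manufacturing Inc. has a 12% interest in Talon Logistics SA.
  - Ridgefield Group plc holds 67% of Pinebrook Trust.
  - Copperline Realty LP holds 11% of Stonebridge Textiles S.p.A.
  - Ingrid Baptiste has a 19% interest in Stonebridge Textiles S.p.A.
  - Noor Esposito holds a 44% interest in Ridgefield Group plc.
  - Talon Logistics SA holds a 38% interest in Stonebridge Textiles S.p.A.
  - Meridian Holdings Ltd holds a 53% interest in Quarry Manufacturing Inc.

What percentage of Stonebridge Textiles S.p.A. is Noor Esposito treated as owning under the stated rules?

3.474996%

Chain via Ridgefield Group plc → Pinebrook Trust → Copperline Realty LP (R1): 44% × 67% × 93% × 11% = 3.015804% of Stonebridge Textiles S.p.A.
Chain via Meridian Holdings Ltd → Quarry Manufacturing Inc. → Talon Logistics SA (R1): 19% × 53% × 12% × 38% = 0.459192% of Stonebridge Textiles S.p.A.
Aggregating (R2): 3.015804% + 0.459192% = 3.474996%.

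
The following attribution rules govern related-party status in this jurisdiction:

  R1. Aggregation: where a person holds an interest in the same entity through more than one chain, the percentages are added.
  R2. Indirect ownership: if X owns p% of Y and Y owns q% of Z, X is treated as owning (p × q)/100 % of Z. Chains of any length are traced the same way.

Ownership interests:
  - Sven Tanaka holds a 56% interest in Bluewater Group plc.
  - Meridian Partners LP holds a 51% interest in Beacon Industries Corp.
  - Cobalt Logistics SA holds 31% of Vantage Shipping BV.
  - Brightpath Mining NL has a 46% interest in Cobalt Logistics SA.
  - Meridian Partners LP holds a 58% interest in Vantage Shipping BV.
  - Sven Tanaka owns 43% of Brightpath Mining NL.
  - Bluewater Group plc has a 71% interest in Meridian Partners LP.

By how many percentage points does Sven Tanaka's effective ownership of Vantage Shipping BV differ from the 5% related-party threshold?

24.1926

Chain via Brightpath Mining NL → Cobalt Logistics SA (R2): 43% × 46% × 31% = 6.1318% of Vantage Shipping BV.
Chain via Bluewater Group plc → Meridian Partners LP (R2): 56% × 71% × 58% = 23.0608% of Vantage Shipping BV.
Aggregating (R1): 6.1318% + 23.0608% = 29.1926%.
29.1926% exceeds the 5% threshold by 24.1926 percentage points.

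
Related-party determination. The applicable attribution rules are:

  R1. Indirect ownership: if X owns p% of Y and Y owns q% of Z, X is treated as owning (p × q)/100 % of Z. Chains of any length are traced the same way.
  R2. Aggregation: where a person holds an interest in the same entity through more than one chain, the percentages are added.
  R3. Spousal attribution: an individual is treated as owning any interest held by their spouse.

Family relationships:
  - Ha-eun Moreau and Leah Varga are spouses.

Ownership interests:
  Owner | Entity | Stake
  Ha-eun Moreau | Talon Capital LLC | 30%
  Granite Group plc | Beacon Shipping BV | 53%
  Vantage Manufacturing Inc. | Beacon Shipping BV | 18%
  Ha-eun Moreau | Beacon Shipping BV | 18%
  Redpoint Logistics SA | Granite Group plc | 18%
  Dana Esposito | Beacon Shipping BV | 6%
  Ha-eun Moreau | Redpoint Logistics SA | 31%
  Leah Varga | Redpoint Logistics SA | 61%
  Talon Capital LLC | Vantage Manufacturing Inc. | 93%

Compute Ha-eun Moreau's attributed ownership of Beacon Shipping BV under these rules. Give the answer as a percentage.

By spousal attribution (R3), Ha-eun Moreau is treated as also owning Leah Varga's interest in Redpoint Logistics SA, giving 31% + 61% = 92%.
Chain via Redpoint Logistics SA → Granite Group plc (R1): 92% × 18% × 53% = 8.7768% of Beacon Shipping BV.
Chain via Talon Capital LLC → Vantage Manufacturing Inc. (R1): 30% × 93% × 18% = 5.022% of Beacon Shipping BV.
Direct interest in Beacon Shipping BV: 18%.
Aggregating (R2): 8.7768% + 5.022% + 18% = 31.7988%.

31.7988%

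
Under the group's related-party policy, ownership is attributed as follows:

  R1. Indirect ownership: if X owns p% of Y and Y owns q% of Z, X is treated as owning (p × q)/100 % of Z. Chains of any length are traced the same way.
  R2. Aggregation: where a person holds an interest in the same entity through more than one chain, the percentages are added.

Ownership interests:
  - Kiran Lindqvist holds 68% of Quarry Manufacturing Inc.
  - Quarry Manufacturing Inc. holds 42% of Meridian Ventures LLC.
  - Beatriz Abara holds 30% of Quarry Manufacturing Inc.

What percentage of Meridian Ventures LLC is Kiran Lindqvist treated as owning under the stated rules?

Chain via Quarry Manufacturing Inc. (R1): 68% × 42% = 28.56% of Meridian Ventures LLC.

28.56%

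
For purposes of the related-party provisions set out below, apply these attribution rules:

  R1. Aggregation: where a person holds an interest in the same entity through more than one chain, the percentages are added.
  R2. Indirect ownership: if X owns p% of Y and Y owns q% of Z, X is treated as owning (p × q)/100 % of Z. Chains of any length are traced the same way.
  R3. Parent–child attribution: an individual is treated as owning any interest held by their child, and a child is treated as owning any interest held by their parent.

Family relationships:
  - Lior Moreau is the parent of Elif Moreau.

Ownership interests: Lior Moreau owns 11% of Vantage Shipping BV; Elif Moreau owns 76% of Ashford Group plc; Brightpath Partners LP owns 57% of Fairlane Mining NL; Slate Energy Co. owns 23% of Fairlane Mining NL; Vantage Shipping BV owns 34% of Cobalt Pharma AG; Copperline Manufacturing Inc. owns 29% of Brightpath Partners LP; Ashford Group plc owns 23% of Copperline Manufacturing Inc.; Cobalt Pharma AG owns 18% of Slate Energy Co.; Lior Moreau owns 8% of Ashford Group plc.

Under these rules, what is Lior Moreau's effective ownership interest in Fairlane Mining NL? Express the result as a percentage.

By parent–child attribution (R3), Lior Moreau is treated as also owning Elif Moreau's interest in Ashford Group plc, giving 8% + 76% = 84%.
Chain via Vantage Shipping BV → Cobalt Pharma AG → Slate Energy Co. (R2): 11% × 34% × 18% × 23% = 0.154836% of Fairlane Mining NL.
Chain via Ashford Group plc → Copperline Manufacturing Inc. → Brightpath Partners LP (R2): 84% × 23% × 29% × 57% = 3.193596% of Fairlane Mining NL.
Aggregating (R1): 0.154836% + 3.193596% = 3.348432%.

3.348432%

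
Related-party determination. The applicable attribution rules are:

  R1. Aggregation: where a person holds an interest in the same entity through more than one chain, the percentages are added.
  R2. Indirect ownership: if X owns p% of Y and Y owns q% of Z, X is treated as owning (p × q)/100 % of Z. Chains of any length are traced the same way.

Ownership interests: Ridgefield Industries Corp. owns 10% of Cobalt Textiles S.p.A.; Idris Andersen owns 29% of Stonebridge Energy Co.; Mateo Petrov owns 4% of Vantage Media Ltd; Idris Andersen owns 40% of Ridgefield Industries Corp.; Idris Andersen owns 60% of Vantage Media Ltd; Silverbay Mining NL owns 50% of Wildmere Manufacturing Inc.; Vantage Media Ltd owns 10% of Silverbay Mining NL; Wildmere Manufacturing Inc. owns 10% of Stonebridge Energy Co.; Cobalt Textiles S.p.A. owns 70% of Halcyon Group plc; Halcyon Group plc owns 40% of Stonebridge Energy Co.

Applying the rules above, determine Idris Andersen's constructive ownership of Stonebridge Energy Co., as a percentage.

30.42%

Chain via Ridgefield Industries Corp. → Cobalt Textiles S.p.A. → Halcyon Group plc (R2): 40% × 10% × 70% × 40% = 1.12% of Stonebridge Energy Co.
Chain via Vantage Media Ltd → Silverbay Mining NL → Wildmere Manufacturing Inc. (R2): 60% × 10% × 50% × 10% = 0.3% of Stonebridge Energy Co.
Direct interest in Stonebridge Energy Co: 29%.
Aggregating (R1): 1.12% + 0.3% + 29% = 30.42%.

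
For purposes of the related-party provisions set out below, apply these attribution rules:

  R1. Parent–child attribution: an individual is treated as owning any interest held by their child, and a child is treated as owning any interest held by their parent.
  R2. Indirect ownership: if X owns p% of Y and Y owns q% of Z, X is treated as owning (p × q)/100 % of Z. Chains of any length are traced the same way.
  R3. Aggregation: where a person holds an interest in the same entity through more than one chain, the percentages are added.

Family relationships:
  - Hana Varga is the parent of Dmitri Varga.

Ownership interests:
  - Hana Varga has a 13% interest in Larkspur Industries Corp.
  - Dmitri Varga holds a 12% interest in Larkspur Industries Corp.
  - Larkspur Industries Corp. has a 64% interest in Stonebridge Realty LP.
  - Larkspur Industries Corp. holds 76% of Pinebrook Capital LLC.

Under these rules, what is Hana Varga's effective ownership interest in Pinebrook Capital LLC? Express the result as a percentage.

By parent–child attribution (R1), Hana Varga is treated as also owning Dmitri Varga's interest in Larkspur Industries Corp, giving 13% + 12% = 25%.
Chain via Larkspur Industries Corp. (R2): 25% × 76% = 19% of Pinebrook Capital LLC.

19%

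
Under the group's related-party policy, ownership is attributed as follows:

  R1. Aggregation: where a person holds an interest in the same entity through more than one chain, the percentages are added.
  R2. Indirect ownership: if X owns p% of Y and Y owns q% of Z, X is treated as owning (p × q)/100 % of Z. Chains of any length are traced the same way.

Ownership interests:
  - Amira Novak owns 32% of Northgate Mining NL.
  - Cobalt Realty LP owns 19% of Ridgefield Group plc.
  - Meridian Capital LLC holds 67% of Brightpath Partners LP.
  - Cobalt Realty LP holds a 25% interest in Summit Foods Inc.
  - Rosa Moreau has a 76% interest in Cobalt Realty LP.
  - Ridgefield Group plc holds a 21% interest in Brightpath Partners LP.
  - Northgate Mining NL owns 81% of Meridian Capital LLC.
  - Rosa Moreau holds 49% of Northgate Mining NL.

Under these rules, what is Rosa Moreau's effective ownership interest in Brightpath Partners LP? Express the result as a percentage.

Chain via Northgate Mining NL → Meridian Capital LLC (R2): 49% × 81% × 67% = 26.5923% of Brightpath Partners LP.
Chain via Cobalt Realty LP → Ridgefield Group plc (R2): 76% × 19% × 21% = 3.0324% of Brightpath Partners LP.
Aggregating (R1): 26.5923% + 3.0324% = 29.6247%.

29.6247%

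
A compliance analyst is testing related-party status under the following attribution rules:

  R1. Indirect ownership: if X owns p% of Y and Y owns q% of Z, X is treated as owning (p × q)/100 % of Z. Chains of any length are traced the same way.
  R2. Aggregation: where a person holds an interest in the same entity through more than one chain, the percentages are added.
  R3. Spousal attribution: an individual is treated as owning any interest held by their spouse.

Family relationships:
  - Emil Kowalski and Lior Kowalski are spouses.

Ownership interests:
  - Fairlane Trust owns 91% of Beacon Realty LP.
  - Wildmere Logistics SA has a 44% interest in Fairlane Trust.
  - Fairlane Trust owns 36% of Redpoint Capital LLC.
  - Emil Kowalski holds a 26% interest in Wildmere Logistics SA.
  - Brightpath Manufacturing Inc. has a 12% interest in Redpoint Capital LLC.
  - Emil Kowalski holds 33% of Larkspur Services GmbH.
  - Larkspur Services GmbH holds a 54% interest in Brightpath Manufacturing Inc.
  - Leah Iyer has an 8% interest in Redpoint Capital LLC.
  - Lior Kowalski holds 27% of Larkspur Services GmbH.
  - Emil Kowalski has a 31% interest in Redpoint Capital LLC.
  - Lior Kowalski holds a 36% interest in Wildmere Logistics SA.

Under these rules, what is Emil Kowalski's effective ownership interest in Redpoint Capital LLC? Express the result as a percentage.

By spousal attribution (R3), Emil Kowalski is treated as also owning Lior Kowalski's interest in Larkspur Services GmbH, giving 33% + 27% = 60%.
By spousal attribution (R3), Emil Kowalski is treated as also owning Lior Kowalski's interest in Wildmere Logistics SA, giving 26% + 36% = 62%.
Chain via Larkspur Services GmbH → Brightpath Manufacturing Inc. (R1): 60% × 54% × 12% = 3.888% of Redpoint Capital LLC.
Chain via Wildmere Logistics SA → Fairlane Trust (R1): 62% × 44% × 36% = 9.8208% of Redpoint Capital LLC.
Direct interest in Redpoint Capital LLC: 31%.
Aggregating (R2): 3.888% + 9.8208% + 31% = 44.7088%.

44.7088%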